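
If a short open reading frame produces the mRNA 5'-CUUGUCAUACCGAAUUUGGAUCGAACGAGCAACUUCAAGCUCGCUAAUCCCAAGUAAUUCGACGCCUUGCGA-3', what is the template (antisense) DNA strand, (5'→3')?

Replace U with T to get the coding DNA strand: CTTGTCATACCGAATTTGGATCGAACGAGCAACTTCAAGCTCGCTAATCCCAAGTAATTCGACGCCTTGCGA. The template strand is its reverse complement (complement GAACAGTATGGCTTAAACCTAGCTTGCTCGTTGAAGTTCGAGCGATTAGGGTTCATTAAGCTGCGGAACGCT, then reverse).

5'-TCGCAAGGCGTCGAATTACTTGGGATTAGCGAGCTTGAAGTTGCTCGTTCGATCCAAATTCGGTATGACAAG-3'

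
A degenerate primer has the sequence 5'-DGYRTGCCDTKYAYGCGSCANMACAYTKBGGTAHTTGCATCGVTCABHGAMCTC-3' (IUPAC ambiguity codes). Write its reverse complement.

Standard pairs A↔T, G↔C; ambiguity codes pair R↔Y, M↔K, S↔S, B↔V, D↔H, N↔N. Complement (HCRYACGGHAMRTRCGCSGTNKTGTRAMVCCATDAACGTAGCBAGTVDCTKGAG), then reverse for 5'→3'.

5'-GAGKTCDVTGABCGATGCAADTACCVMARTGTKNTGSCGCRTRMAHGGCAYRCH-3'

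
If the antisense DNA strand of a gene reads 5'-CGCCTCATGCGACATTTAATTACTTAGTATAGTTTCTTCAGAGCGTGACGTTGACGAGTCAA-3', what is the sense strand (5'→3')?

The coding strand is complementary and antiparallel to the template: take the complement (A↔T, G↔C) and reverse.

5'-TTGACTCGTCAACGTCACGCTCTGAAGAAACTATACTAAGTAATTAAATGTCGCATGAGGCG-3'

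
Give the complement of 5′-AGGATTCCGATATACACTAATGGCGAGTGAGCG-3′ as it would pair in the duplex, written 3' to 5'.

Base-pairing A↔T, G↔C gives the complement. The complementary strand is antiparallel, so paired with a 5'→3' strand it runs 3'→5'.

3'-TCCTAAGGCTATATGTGATTACCGCTCACTCGC-5'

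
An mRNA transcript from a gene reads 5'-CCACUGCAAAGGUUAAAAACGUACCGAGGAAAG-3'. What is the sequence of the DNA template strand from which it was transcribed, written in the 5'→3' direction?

5′-CTTTCCTCGGTACGTTTTTAACCTTTGCAGTGG-3′

Replace U with T to get the coding DNA strand: CCACTGCAAAGGTTAAAAACGTACCGAGGAAAG. The template strand is its reverse complement (complement GGTGACGTTTCCAATTTTTGCATGGCTCCTTTC, then reverse).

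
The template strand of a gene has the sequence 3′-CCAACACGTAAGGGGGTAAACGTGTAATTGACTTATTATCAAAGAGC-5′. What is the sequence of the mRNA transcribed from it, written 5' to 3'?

5'-GGUUGUGCAUUCCCCCAUUUGCACAUUAACUGAAUAAUAGUUUCUCG-3'

Reading the template 3'→5' as shown, RNA polymerase pairs each base (A→U, T→A, G↔C) to build mRNA 5'→3' directly.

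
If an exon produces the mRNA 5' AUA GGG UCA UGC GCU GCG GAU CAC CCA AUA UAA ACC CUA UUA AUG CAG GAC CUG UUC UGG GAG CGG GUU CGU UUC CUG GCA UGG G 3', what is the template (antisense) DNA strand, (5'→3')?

5'-CCCATGCCAGGAAACGAACCCGCTCCCAGAACAGGTCCTGCATTAATAGGGTTTATATTGGGTGATCCGCAGCGCATGACCCTAT-3'

Replace U with T to get the coding DNA strand: ATAGGGTCATGCGCTGCGGATCACCCAATATAAACCCTATTAATGCAGGACCTGTTCTGGGAGCGGGTTCGTTTCCTGGCATGGG. The template strand is its reverse complement (complement TATCCCAGTACGCGACGCCTAGTGGGTTATATTTGGGATAATTACGTCCTGGACAAGACCCTCGCCCAAGCAAAGGACCGTACCC, then reverse).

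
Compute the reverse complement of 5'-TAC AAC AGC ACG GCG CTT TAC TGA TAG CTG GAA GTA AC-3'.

5′-GTTACTTCCAGCTATCAGTAAAGCGCCGTGCTGTTGTA-3′

Complement each base (A↔T, G↔C): ATGTTGTCGTGCCGCGAAATGACTATCGACCTTCATTG. Then reverse.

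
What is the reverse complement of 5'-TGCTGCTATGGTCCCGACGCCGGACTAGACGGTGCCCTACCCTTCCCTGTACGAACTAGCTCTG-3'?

Reading the sequence 3'→5' and pairing each base (A↔T, G↔C) gives the reverse complement directly.

5'-CAGAGCTAGTTCGTACAGGGAAGGGTAGGGCACCGTCTAGTCCGGCGTCGGGACCATAGCAGCA-3'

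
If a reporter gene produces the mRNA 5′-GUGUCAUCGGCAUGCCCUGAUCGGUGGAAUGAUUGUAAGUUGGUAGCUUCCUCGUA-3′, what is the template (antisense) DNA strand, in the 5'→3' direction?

5'-TACGAGGAAGCTACCAACTTACAATCATTCCACCGATCAGGGCATGCCGATGACAC-3'

Replace U with T to get the coding DNA strand: GTGTCATCGGCATGCCCTGATCGGTGGAATGATTGTAAGTTGGTAGCTTCCTCGTA. The template strand is its reverse complement (complement CACAGTAGCCGTACGGGACTAGCCACCTTACTAACATTCAACCATCGAAGGAGCAT, then reverse).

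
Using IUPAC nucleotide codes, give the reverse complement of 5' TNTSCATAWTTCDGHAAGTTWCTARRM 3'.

5'-KYYTAGWAACTTDCHGAAWTATGSANA-3'

Standard pairs A↔T, G↔C; ambiguity codes pair R↔Y, M↔K, W↔W, S↔S, D↔H, N↔N. Complement (ANASGTATWAAGHCDTTCAAWGATYYK), then reverse for 5'→3'.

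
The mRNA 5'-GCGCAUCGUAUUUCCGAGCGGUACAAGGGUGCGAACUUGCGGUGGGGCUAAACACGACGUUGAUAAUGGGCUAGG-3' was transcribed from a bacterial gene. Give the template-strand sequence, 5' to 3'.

5′-CCTAGCCCATTATCAACGTCGTGTTTAGCCCCACCGCAAGTTCGCACCCTTGTACCGCTCGGAAATACGATGCGC-3′

Replace U with T to get the coding DNA strand: GCGCATCGTATTTCCGAGCGGTACAAGGGTGCGAACTTGCGGTGGGGCTAAACACGACGTTGATAATGGGCTAGG. The template strand is its reverse complement (complement CGCGTAGCATAAAGGCTCGCCATGTTCCCACGCTTGAACGCCACCCCGATTTGTGCTGCAACTATTACCCGATCC, then reverse).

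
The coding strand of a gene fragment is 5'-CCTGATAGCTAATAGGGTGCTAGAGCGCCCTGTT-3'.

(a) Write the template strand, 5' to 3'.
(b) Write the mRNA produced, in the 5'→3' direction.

(a) 5'-AACAGGGCGCTCTAGCACCCTATTAGCTATCAGG-3'
(b) 5′-CCUGAUAGCUAAUAGGGUGCUAGAGCGCCCUGUU-3′

(a) The template strand is the reverse complement of the coding strand: complement GGACTATCGATTATCCCACGATCTCGCGGGACAA, then reverse.
(b) mRNA matches the coding strand with T→U.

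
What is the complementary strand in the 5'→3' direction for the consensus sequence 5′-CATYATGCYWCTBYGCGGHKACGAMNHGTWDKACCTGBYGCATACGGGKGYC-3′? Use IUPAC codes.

5'-GRCMCCCGTATGCRVCAGGTMHWACDNKTCGTMDCCGCRVAGWRGCATRATG-3'

Standard pairs A↔T, G↔C; ambiguity codes pair Y↔R, M↔K, W↔W, B↔V, D↔H, N↔N. Complement (GTARTACGRWGAVRCGCCDMTGCTKNDCAWHMTGGACVRCGTATGCCCMCRG), then reverse for 5'→3'.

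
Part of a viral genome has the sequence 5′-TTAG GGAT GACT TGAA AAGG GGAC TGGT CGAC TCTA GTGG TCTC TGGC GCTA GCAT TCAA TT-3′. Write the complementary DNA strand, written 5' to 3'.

The complement of TTAGGGATGACTTGAAAAGGGGACTGGTCGACTCTAGTGGTCTCTGGCGCTAGCATTCAATT is AATCCCTACTGAACTTTTCCCCTGACCAGCTGAGATCACCAGAGACCGCGATCGTAAGTTAA (A↔T, G↔C). DNA strands are antiparallel, so the complementary strand runs 3'→5'; reversing gives the 5'→3' form.

5′-AATTGAATGCTAGCGCCAGAGACCACTAGAGTCGACCAGTCCCCTTTTCAAGTCATCCCTAA-3′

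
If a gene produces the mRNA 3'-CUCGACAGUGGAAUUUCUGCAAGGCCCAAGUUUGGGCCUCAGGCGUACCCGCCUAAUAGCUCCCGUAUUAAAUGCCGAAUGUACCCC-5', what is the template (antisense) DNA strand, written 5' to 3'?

Written 5'→3' the mRNA is CCCCAUGUAAGCCGUAAAUUAUGCCCUCGAUAAUCCGCCCAUGCGGACUCCGGGUUUGAACCCGGAACGUCUUUAAGGUGACAGCUC, so the coding DNA strand is CCCCATGTAAGCCGTAAATTATGCCCTCGATAATCCGCCCATGCGGACTCCGGGTTTGAACCCGGAACGTCTTTAAGGTGACAGCTC. The template is its reverse complement.

5'-GAGCTGTCACCTTAAAGACGTTCCGGGTTCAAACCCGGAGTCCGCATGGGCGGATTATCGAGGGCATAATTTACGGCTTACATGGGG-3'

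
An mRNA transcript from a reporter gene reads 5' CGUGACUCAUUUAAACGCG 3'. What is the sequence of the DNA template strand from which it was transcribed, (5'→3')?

5'-CGCGTTTAAATGAGTCACG-3'

Replace U with T to get the coding DNA strand: CGTGACTCATTTAAACGCG. The template strand is its reverse complement (complement GCACTGAGTAAATTTGCGC, then reverse).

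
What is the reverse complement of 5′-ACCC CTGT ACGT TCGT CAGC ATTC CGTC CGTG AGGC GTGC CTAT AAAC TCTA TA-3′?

Complement each base (A↔T, G↔C): TGGGGACATGCAAGCAGTCGTAAGGCAGGCACTCCGCACGGATATTTGAGATAT. Then reverse.

5'-TATAGAGTTTATAGGCACGCCTCACGGACGGAATGCTGACGAACGTACAGGGGT-3'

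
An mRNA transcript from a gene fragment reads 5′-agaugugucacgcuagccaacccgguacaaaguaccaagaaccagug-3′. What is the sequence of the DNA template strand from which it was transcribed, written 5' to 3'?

Replace U with T to get the coding DNA strand: AGATGTGTCACGCTAGCCAACCCGGTACAAAGTACCAAGAACCAGTG. The template strand is its reverse complement (complement TCTACACAGTGCGATCGGTTGGGCCATGTTTCATGGTTCTTGGTCAC, then reverse).

5'-CACTGGTTCTTGGTACTTTGTACCGGGTTGGCTAGCGTGACACATCT-3'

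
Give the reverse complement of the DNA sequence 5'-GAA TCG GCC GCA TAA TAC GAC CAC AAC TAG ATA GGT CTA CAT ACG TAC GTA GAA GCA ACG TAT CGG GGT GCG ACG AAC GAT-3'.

Complement each base (A↔T, G↔C): CTTAGCCGGCGTATTATGCTGGTGTTGATCTATCCAGATGTATGCATGCATCTTCGTTGCATAGCCCCACGCTGCTTGCTA. Then reverse.

5'-ATCGTTCGTCGCACCCCGATACGTTGCTTCTACGTACGTATGTAGACCTATCTAGTTGTGGTCGTATTATGCGGCCGATTC-3'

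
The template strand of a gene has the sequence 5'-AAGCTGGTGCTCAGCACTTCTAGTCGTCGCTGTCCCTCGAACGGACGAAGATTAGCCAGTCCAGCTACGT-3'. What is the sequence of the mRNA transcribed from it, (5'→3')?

The mRNA has the sequence of the coding strand (reverse complement of the template) with T→U. Reverse complement of AAGCTGGTGCTCAGCACTTCTAGTCGTCGCTGTCCCTCGAACGGACGAAGATTAGCCAGTCCAGCTACGT is ACGTAGCTGGACTGGCTAATCTTCGTCCGTTCGAGGGACAGCGACGACTAGAAGTGCTGAGCACCAGCTT; then T→U.

5′-ACGUAGCUGGACUGGCUAAUCUUCGUCCGUUCGAGGGACAGCGACGACUAGAAGUGCUGAGCACCAGCUU-3′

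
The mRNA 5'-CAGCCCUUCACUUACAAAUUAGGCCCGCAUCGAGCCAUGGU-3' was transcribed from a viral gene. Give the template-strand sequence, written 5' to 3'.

Replace U with T to get the coding DNA strand: CAGCCCTTCACTTACAAATTAGGCCCGCATCGAGCCATGGT. The template strand is its reverse complement (complement GTCGGGAAGTGAATGTTTAATCCGGGCGTAGCTCGGTACCA, then reverse).

5'-ACCATGGCTCGATGCGGGCCTAATTTGTAAGTGAAGGGCTG-3'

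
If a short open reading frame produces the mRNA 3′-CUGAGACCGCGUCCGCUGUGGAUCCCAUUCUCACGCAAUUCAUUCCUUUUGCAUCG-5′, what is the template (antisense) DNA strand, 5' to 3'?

5'-GACTCTGGCGCAGGCGACACCTAGGGTAAGAGTGCGTTAAGTAAGGAAAACGTAGC-3'

Written 5'→3' the mRNA is GCUACGUUUUCCUUACUUAACGCACUCUUACCCUAGGUGUCGCCUGCGCCAGAGUC, so the coding DNA strand is GCTACGTTTTCCTTACTTAACGCACTCTTACCCTAGGTGTCGCCTGCGCCAGAGTC. The template is its reverse complement.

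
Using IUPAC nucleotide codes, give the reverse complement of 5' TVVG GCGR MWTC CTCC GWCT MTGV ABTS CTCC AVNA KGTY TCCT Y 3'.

5′-RAGGARACMTNBTGGAGSAVTBCAKAGWCGGAGGAWKYCGCCBBA-3′

Standard pairs A↔T, G↔C; ambiguity codes pair R↔Y, M↔K, W↔W, S↔S, B↔V, N↔N. Complement (ABBCCGCYKWAGGAGGCWGAKACBTVASGAGGTBNTMCARAGGAR), then reverse for 5'→3'.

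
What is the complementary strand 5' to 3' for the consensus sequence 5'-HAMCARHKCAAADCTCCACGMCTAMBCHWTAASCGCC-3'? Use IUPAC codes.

Standard pairs A↔T, G↔C; ambiguity codes pair R↔Y, M↔K, W↔W, S↔S, B↔V, D↔H. Complement (DTKGTYDMGTTTHGAGGTGCKGATKVGDWATTSGCGG), then reverse for 5'→3'.

5′-GGCGSTTAWDGVKTAGKCGTGGAGHTTTGMDYTGKTD-3′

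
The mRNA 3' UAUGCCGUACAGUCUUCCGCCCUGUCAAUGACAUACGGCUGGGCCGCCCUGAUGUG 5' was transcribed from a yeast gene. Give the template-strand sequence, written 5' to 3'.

Written 5'→3' the mRNA is GUGUAGUCCCGCCGGGUCGGCAUACAGUAACUGUCCCGCCUUCUGACAUGCCGUAU, so the coding DNA strand is GTGTAGTCCCGCCGGGTCGGCATACAGTAACTGTCCCGCCTTCTGACATGCCGTAT. The template is its reverse complement.

5'-ATACGGCATGTCAGAAGGCGGGACAGTTACTGTATGCCGACCCGGCGGGACTACAC-3'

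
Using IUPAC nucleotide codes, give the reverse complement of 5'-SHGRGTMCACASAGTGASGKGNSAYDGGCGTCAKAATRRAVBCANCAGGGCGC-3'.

Standard pairs A↔T, G↔C; ambiguity codes pair R↔Y, M↔K, S↔S, B↔V, D↔H, N↔N. Complement (SDCYCAKGTGTSTCACTSCMCNSTRHCCGCAGTMTTAYYTBVGTNGTCCCGCG), then reverse for 5'→3'.

5'-GCGCCCTGNTGVBTYYATTMTGACGCCHRTSNCMCSTCACTSTGTGKACYCDS-3'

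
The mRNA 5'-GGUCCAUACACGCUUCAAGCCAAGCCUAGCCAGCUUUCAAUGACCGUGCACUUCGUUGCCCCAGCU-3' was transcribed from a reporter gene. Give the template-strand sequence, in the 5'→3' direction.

Replace U with T to get the coding DNA strand: GGTCCATACACGCTTCAAGCCAAGCCTAGCCAGCTTTCAATGACCGTGCACTTCGTTGCCCCAGCT. The template strand is its reverse complement (complement CCAGGTATGTGCGAAGTTCGGTTCGGATCGGTCGAAAGTTACTGGCACGTGAAGCAACGGGGTCGA, then reverse).

5'-AGCTGGGGCAACGAAGTGCACGGTCATTGAAAGCTGGCTAGGCTTGGCTTGAAGCGTGTATGGACC-3'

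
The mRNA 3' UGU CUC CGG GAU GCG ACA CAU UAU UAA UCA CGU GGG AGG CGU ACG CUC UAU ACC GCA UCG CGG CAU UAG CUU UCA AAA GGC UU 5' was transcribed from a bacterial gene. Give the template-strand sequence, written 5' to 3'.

Written 5'→3' the mRNA is UUCGGAAAACUUUCGAUUACGGCGCUACGCCAUAUCUCGCAUGCGGAGGGUGCACUAAUUAUUACACAGCGUAGGGCCUCUGU, so the coding DNA strand is TTCGGAAAACTTTCGATTACGGCGCTACGCCATATCTCGCATGCGGAGGGTGCACTAATTATTACACAGCGTAGGGCCTCTGT. The template is its reverse complement.

5′-ACAGAGGCCCTACGCTGTGTAATAATTAGTGCACCCTCCGCATGCGAGATATGGCGTAGCGCCGTAATCGAAAGTTTTCCGAA-3′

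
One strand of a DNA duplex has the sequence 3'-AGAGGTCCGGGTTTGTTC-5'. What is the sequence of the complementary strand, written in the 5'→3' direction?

The strand is given 3'→5', so its complement runs 5'→3' in the same left-to-right order: pair each base A↔T, G↔C.

5'-TCTCCAGGCCCAAACAAG-3'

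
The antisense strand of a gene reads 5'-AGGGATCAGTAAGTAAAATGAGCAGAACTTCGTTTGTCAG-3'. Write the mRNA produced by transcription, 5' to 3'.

RNA polymerase reads the template 3'→5' and synthesizes mRNA 5'→3' by base-pairing (A→U, T→A, G↔C). The complement of the template is TCCCTAGTCATTCATTTTACTCGTCTTGAAGCAAACAGTC; antiparallel, so 5'→3' the coding strand is CTGACAAACGAAGTTCTGCTCATTTTACTTACTGATCCCT. Replace T with U for the mRNA.

5'-CUGACAAACGAAGUUCUGCUCAUUUUACUUACUGAUCCCU-3'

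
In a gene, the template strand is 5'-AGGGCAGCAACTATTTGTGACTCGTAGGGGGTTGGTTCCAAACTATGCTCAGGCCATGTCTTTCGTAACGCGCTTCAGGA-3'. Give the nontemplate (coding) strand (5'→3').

5'-TCCTGAAGCGCGTTACGAAAGACATGGCCTGAGCATAGTTTGGAACCAACCCCCTACGAGTCACAAATAGTTGCTGCCCT-3'

The coding strand is complementary and antiparallel to the template: take the complement (A↔T, G↔C) and reverse.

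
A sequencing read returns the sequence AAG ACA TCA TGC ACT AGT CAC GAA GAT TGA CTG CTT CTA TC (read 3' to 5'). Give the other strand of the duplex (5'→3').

5'-TTCTGTAGTACGTGATCAGTGCTTCTAACTGACGAAGATAG-3'

The strand is given 3'→5', so its complement runs 5'→3' in the same left-to-right order: pair each base A↔T, G↔C.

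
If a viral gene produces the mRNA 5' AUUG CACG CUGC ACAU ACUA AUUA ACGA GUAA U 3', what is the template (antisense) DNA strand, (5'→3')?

Replace U with T to get the coding DNA strand: ATTGCACGCTGCACATACTAATTAACGAGTAAT. The template strand is its reverse complement (complement TAACGTGCGACGTGTATGATTAATTGCTCATTA, then reverse).

5'-ATTACTCGTTAATTAGTATGTGCAGCGTGCAAT-3'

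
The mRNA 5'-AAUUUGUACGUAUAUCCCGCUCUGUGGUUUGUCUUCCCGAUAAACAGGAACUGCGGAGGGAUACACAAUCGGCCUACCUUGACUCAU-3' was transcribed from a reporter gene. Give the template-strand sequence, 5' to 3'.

5'-ATGAGTCAAGGTAGGCCGATTGTGTATCCCTCCGCAGTTCCTGTTTATCGGGAAGACAAACCACAGAGCGGGATATACGTACAAATT-3'

Replace U with T to get the coding DNA strand: AATTTGTACGTATATCCCGCTCTGTGGTTTGTCTTCCCGATAAACAGGAACTGCGGAGGGATACACAATCGGCCTACCTTGACTCAT. The template strand is its reverse complement (complement TTAAACATGCATATAGGGCGAGACACCAAACAGAAGGGCTATTTGTCCTTGACGCCTCCCTATGTGTTAGCCGGATGGAACTGAGTA, then reverse).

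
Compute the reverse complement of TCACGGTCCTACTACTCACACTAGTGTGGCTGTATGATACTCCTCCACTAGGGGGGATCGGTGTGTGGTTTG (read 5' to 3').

5'-CAAACCACACACCGATCCCCCCTAGTGGAGGAGTATCATACAGCCACACTAGTGTGAGTAGTAGGACCGTGA-3'

Reading the sequence 3'→5' and pairing each base (A↔T, G↔C) gives the reverse complement directly.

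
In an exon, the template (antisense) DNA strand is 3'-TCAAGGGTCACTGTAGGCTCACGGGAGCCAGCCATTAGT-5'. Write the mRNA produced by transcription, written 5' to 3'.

5'-AGUUCCCAGUGACAUCCGAGUGCCCUCGGUCGGUAAUCA-3'

Reading the template 3'→5' as shown, RNA polymerase pairs each base (A→U, T→A, G↔C) to build mRNA 5'→3' directly.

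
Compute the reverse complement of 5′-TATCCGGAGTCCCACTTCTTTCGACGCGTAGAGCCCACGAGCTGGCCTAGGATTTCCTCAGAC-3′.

5′-GTCTGAGGAAATCCTAGGCCAGCTCGTGGGCTCTACGCGTCGAAAGAAGTGGGACTCCGGATA-3′

Reading the sequence 3'→5' and pairing each base (A↔T, G↔C) gives the reverse complement directly.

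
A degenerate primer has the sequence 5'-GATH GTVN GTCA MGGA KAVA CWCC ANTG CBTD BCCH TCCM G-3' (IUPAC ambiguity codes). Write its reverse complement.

5'-CKGGADGGVHAVGCANTGGWGTBTMTCCKTGACNBACDATC-3'

Standard pairs A↔T, G↔C; ambiguity codes pair M↔K, W↔W, B↔V, D↔H, N↔N. Complement (CTADCABNCAGTKCCTMTBTGWGGTNACGVAHVGGDAGGKC), then reverse for 5'→3'.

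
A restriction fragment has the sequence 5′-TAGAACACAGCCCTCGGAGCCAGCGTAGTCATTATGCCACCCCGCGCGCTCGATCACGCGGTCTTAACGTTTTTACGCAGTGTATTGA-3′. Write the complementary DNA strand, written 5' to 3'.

5'-TCAATACACTGCGTAAAAACGTTAAGACCGCGTGATCGAGCGCGCGGGGTGGCATAATGACTACGCTGGCTCCGAGGGCTGTGTTCTA-3'

Pairing A↔T and G↔C gives ATCTTGTGTCGGGAGCCTCGGTCGCATCAGTAATACGGTGGGGCGCGCGAGCTAGTGCGCCAGAATTGCAAAAATGCGTCACATAACT, running 3'→5'. Reverse for the 5'→3' convention.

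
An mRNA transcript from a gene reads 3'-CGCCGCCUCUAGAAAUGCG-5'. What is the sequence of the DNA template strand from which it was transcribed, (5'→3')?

Written 5'→3' the mRNA is GCGUAAAGAUCUCCGCCGC, so the coding DNA strand is GCGTAAAGATCTCCGCCGC. The template is its reverse complement.

5'-GCGGCGGAGATCTTTACGC-3'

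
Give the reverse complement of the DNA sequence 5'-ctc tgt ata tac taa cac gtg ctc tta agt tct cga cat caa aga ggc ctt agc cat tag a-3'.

Complement each base (A↔T, G↔C): GAGACATATATGATTGTGCACGAGAATTCAAGAGCTGTAGTTTCTCCGGAATCGGTAATCT. Then reverse.

5'-TCTAATGGCTAAGGCCTCTTTGATGTCGAGAACTTAAGAGCACGTGTTAGTATATACAGAG-3'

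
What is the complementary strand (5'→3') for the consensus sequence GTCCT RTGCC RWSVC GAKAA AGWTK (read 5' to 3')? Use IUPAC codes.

5'-MAWCTTTMTCGBSWYGGCAYAGGAC-3'

Standard pairs A↔T, G↔C; ambiguity codes pair R↔Y, K↔M, W↔W, S↔S, V↔B. Complement (CAGGAYACGGYWSBGCTMTTTCWAM), then reverse for 5'→3'.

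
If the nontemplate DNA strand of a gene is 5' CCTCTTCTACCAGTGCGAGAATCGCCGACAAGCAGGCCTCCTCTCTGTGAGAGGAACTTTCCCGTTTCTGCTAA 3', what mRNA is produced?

5'-CCUCUUCUACCAGUGCGAGAAUCGCCGACAAGCAGGCCUCCUCUCUGUGAGAGGAACUUUCCCGUUUCUGCUAA-3'

mRNA has the coding-strand sequence with U in place of T.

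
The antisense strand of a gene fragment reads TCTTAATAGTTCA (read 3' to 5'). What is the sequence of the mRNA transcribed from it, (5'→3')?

5'-AGAAUUAUCAAGU-3'

Reading the template 3'→5' as shown, RNA polymerase pairs each base (A→U, T→A, G↔C) to build mRNA 5'→3' directly.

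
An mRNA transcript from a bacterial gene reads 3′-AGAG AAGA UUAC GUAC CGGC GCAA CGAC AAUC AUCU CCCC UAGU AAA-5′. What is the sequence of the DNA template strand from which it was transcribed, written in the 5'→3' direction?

5′-TCTCTTCTAATGCATGGCCGCGTTGCTGTTAGTAGAGGGGATCATTT-3′

Written 5'→3' the mRNA is AAAUGAUCCCCUCUACUAACAGCAACGCGGCCAUGCAUUAGAAGAGA, so the coding DNA strand is AAATGATCCCCTCTACTAACAGCAACGCGGCCATGCATTAGAAGAGA. The template is its reverse complement.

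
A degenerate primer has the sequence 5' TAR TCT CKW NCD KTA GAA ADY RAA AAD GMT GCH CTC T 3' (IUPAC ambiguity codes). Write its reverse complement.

Standard pairs A↔T, G↔C; ambiguity codes pair R↔Y, M↔K, W↔W, D↔H, N↔N. Complement (ATYAGAGMWNGHMATCTTTHRYTTTTHCKACGDGAGA), then reverse for 5'→3'.

5'-AGAGDGCAKCHTTTTYRHTTTCTAMHGNWMGAGAYTA-3'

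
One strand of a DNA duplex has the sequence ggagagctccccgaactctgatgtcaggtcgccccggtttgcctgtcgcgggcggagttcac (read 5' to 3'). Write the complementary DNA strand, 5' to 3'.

The complement of GGAGAGCTCCCCGAACTCTGATGTCAGGTCGCCCCGGTTTGCCTGTCGCGGGCGGAGTTCAC is CCTCTCGAGGGGCTTGAGACTACAGTCCAGCGGGGCCAAACGGACAGCGCCCGCCTCAAGTG (A↔T, G↔C). DNA strands are antiparallel, so the complementary strand runs 3'→5'; reversing gives the 5'→3' form.

5'-GTGAACTCCGCCCGCGACAGGCAAACCGGGGCGACCTGACATCAGAGTTCGGGGAGCTCTCC-3'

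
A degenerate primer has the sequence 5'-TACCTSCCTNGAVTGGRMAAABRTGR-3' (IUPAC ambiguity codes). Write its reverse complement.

Standard pairs A↔T, G↔C; ambiguity codes pair R↔Y, M↔K, S↔S, B↔V, N↔N. Complement (ATGGASGGANCTBACCYKTTTVYACY), then reverse for 5'→3'.

5'-YCAYVTTTKYCCABTCNAGGSAGGTA-3'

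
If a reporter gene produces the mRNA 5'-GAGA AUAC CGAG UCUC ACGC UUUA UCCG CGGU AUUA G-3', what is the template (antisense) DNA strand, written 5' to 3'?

5'-CTAATACCGCGGATAAAGCGTGAGACTCGGTATTCTC-3'

Replace U with T to get the coding DNA strand: GAGAATACCGAGTCTCACGCTTTATCCGCGGTATTAG. The template strand is its reverse complement (complement CTCTTATGGCTCAGAGTGCGAAATAGGCGCCATAATC, then reverse).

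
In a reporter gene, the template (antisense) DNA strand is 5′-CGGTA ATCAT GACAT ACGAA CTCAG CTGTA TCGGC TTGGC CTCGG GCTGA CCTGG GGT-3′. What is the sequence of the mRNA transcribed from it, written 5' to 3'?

5'-ACCCCAGGUCAGCCCGAGGCCAAGCCGAUACAGCUGAGUUCGUAUGUCAUGAUUACCG-3'

The mRNA has the sequence of the coding strand (reverse complement of the template) with T→U. Reverse complement of CGGTAATCATGACATACGAACTCAGCTGTATCGGCTTGGCCTCGGGCTGACCTGGGGT is ACCCCAGGTCAGCCCGAGGCCAAGCCGATACAGCTGAGTTCGTATGTCATGATTACCG; then T→U.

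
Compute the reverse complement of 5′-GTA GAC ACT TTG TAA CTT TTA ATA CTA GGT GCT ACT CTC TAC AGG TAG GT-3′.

Complement each base (A↔T, G↔C): CATCTGTGAAACATTGAAAATTATGATCCACGATGAGAGATGTCCATCCA. Then reverse.

5'-ACCTACCTGTAGAGAGTAGCACCTAGTATTAAAAGTTACAAAGTGTCTAC-3'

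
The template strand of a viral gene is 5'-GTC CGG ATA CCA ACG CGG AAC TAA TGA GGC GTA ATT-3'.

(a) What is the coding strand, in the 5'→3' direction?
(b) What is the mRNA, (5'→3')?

(a) 5′-AATTACGCCTCATTAGTTCCGCGTTGGTATCCGGAC-3′
(b) 5'-AAUUACGCCUCAUUAGUUCCGCGUUGGUAUCCGGAC-3'

(a) The coding strand is the reverse complement of the template: complement CAGGCCTATGGTTGCGCCTTGATTACTCCGCATTAA, then reverse.
(b) mRNA has the coding-strand sequence with T→U.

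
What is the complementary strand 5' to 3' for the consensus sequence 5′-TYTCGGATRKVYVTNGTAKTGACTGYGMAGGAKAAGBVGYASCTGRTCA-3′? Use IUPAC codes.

Standard pairs A↔T, G↔C; ambiguity codes pair R↔Y, M↔K, S↔S, B↔V, N↔N. Complement (ARAGCCTAYMBRBANCATMACTGACRCKTCCTMTTCVBCRTSGACYAGT), then reverse for 5'→3'.

5'-TGAYCAGSTRCBVCTTMTCCTKCRCAGTCAMTACNABRBMYATCCGARA-3'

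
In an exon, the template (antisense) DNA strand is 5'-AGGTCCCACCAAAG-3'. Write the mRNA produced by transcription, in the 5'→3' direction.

RNA polymerase reads the template 3'→5' and synthesizes mRNA 5'→3' by base-pairing (A→U, T→A, G↔C). The complement of the template is TCCAGGGTGGTTTC; antiparallel, so 5'→3' the coding strand is CTTTGGTGGGACCT. Replace T with U for the mRNA.

5'-CUUUGGUGGGACCU-3'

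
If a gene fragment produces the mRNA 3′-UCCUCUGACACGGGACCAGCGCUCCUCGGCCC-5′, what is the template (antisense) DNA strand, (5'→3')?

5'-AGGAGACTGTGCCCTGGTCGCGAGGAGCCGGG-3'

Written 5'→3' the mRNA is CCCGGCUCCUCGCGACCAGGGCACAGUCUCCU, so the coding DNA strand is CCCGGCTCCTCGCGACCAGGGCACAGTCTCCT. The template is its reverse complement.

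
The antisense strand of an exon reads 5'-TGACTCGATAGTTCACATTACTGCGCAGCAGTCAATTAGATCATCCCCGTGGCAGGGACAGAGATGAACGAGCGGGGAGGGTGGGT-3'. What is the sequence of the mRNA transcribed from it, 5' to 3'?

RNA polymerase reads the template 3'→5' and synthesizes mRNA 5'→3' by base-pairing (A→U, T→A, G↔C). The complement of the template is ACTGAGCTATCAAGTGTAATGACGCGTCGTCAGTTAATCTAGTAGGGGCACCGTCCCTGTCTCTACTTGCTCGCCCCTCCCACCCA; antiparallel, so 5'→3' the coding strand is ACCCACCCTCCCCGCTCGTTCATCTCTGTCCCTGCCACGGGGATGATCTAATTGACTGCTGCGCAGTAATGTGAACTATCGAGTCA. Replace T with U for the mRNA.

5'-ACCCACCCUCCCCGCUCGUUCAUCUCUGUCCCUGCCACGGGGAUGAUCUAAUUGACUGCUGCGCAGUAAUGUGAACUAUCGAGUCA-3'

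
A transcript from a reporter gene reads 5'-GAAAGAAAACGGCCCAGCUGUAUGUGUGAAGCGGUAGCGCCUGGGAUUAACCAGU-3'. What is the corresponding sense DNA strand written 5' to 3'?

5'-GAAAGAAAACGGCCCAGCTGTATGTGTGAAGCGGTAGCGCCTGGGATTAACCAGT-3'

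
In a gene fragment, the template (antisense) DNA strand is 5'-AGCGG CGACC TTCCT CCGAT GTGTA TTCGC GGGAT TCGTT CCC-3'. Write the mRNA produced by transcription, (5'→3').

5'-GGGAACGAAUCCCGCGAAUACACAUCGGAGGAAGGUCGCCGCU-3'

RNA polymerase reads the template 3'→5' and synthesizes mRNA 5'→3' by base-pairing (A→U, T→A, G↔C). The complement of the template is TCGCCGCTGGAAGGAGGCTACACATAAGCGCCCTAAGCAAGGG; antiparallel, so 5'→3' the coding strand is GGGAACGAATCCCGCGAATACACATCGGAGGAAGGTCGCCGCT. Replace T with U for the mRNA.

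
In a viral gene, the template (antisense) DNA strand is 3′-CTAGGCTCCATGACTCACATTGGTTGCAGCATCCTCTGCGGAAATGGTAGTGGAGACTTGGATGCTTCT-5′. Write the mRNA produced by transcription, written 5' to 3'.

5'-GAUCCGAGGUACUGAGUGUAACCAACGUCGUAGGAGACGCCUUUACCAUCACCUCUGAACCUACGAAGA-3'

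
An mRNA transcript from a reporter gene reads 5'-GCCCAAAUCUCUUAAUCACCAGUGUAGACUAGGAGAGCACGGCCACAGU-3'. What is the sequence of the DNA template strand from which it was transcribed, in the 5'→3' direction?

Replace U with T to get the coding DNA strand: GCCCAAATCTCTTAATCACCAGTGTAGACTAGGAGAGCACGGCCACAGT. The template strand is its reverse complement (complement CGGGTTTAGAGAATTAGTGGTCACATCTGATCCTCTCGTGCCGGTGTCA, then reverse).

5'-ACTGTGGCCGTGCTCTCCTAGTCTACACTGGTGATTAAGAGATTTGGGC-3'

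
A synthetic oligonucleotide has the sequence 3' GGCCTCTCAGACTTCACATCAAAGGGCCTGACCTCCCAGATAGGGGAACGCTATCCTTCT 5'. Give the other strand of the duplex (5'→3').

5'-CCGGAGAGTCTGAAGTGTAGTTTCCCGGACTGGAGGGTCTATCCCCTTGCGATAGGAAGA-3'

The strand is given 3'→5', so its complement runs 5'→3' in the same left-to-right order: pair each base A↔T, G↔C.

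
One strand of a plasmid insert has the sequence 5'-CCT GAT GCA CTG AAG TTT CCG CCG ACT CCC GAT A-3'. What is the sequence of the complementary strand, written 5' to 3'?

5'-TATCGGGAGTCGGCGGAAACTTCAGTGCATCAGG-3'

The complement of CCTGATGCACTGAAGTTTCCGCCGACTCCCGATA is GGACTACGTGACTTCAAAGGCGGCTGAGGGCTAT (A↔T, G↔C). DNA strands are antiparallel, so the complementary strand runs 3'→5'; reversing gives the 5'→3' form.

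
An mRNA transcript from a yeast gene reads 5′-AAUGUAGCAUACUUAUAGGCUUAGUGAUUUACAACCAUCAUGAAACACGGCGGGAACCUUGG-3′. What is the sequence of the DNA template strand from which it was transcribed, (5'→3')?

5′-CCAAGGTTCCCGCCGTGTTTCATGATGGTTGTAAATCACTAAGCCTATAAGTATGCTACATT-3′

Replace U with T to get the coding DNA strand: AATGTAGCATACTTATAGGCTTAGTGATTTACAACCATCATGAAACACGGCGGGAACCTTGG. The template strand is its reverse complement (complement TTACATCGTATGAATATCCGAATCACTAAATGTTGGTAGTACTTTGTGCCGCCCTTGGAACC, then reverse).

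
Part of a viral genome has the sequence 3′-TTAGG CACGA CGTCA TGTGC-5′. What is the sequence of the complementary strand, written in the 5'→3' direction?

5'-AATCCGTGCTGCAGTACACG-3'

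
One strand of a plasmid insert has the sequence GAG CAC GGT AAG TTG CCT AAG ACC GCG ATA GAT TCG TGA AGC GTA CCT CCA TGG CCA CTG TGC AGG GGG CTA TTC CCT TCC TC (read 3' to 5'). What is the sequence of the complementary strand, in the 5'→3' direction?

5'-CTCGTGCCATTCAACGGATTCTGGCGCTATCTAAGCACTTCGCATGGAGGTACCGGTGACACGTCCCCCGATAAGGGAAGGAG-3'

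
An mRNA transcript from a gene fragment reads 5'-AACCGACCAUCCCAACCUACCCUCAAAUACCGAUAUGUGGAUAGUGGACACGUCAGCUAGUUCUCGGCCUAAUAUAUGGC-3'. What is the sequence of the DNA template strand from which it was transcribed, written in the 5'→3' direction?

Replace U with T to get the coding DNA strand: AACCGACCATCCCAACCTACCCTCAAATACCGATATGTGGATAGTGGACACGTCAGCTAGTTCTCGGCCTAATATATGGC. The template strand is its reverse complement (complement TTGGCTGGTAGGGTTGGATGGGAGTTTATGGCTATACACCTATCACCTGTGCAGTCGATCAAGAGCCGGATTATATACCG, then reverse).

5'-GCCATATATTAGGCCGAGAACTAGCTGACGTGTCCACTATCCACATATCGGTATTTGAGGGTAGGTTGGGATGGTCGGTT-3'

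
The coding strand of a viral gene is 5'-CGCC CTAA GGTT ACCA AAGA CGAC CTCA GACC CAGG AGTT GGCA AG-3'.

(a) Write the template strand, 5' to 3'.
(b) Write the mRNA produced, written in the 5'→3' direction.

(a) 5'-CTTGCCAACTCCTGGGTCTGAGGTCGTCTTTGGTAACCTTAGGGCG-3'
(b) 5'-CGCCCUAAGGUUACCAAAGACGACCUCAGACCCAGGAGUUGGCAAG-3'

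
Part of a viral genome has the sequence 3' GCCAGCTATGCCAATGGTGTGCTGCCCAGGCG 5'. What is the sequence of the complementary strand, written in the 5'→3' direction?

5'-CGGTCGATACGGTTACCACACGACGGGTCCGC-3'

The strand is given 3'→5', so its complement runs 5'→3' in the same left-to-right order: pair each base A↔T, G↔C.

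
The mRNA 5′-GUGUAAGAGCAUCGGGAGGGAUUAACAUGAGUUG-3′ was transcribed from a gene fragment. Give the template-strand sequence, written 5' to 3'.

Replace U with T to get the coding DNA strand: GTGTAAGAGCATCGGGAGGGATTAACATGAGTTG. The template strand is its reverse complement (complement CACATTCTCGTAGCCCTCCCTAATTGTACTCAAC, then reverse).

5'-CAACTCATGTTAATCCCTCCCGATGCTCTTACAC-3'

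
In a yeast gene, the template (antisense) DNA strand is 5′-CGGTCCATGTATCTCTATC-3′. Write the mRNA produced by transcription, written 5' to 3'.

The mRNA has the sequence of the coding strand (reverse complement of the template) with T→U. Reverse complement of CGGTCCATGTATCTCTATC is GATAGAGATACATGGACCG; then T→U.

5'-GAUAGAGAUACAUGGACCG-3'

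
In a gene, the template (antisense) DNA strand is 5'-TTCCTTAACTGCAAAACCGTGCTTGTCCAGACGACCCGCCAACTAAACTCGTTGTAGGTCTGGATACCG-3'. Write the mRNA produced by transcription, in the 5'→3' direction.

5'-CGGUAUCCAGACCUACAACGAGUUUAGUUGGCGGGUCGUCUGGACAAGCACGGUUUUGCAGUUAAGGAA-3'

RNA polymerase reads the template 3'→5' and synthesizes mRNA 5'→3' by base-pairing (A→U, T→A, G↔C). The complement of the template is AAGGAATTGACGTTTTGGCACGAACAGGTCTGCTGGGCGGTTGATTTGAGCAACATCCAGACCTATGGC; antiparallel, so 5'→3' the coding strand is CGGTATCCAGACCTACAACGAGTTTAGTTGGCGGGTCGTCTGGACAAGCACGGTTTTGCAGTTAAGGAA. Replace T with U for the mRNA.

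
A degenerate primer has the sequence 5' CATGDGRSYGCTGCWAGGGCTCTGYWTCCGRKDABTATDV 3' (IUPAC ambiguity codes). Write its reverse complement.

5'-BHATAVTHMYCGGAWRCAGAGCCCTWGCAGCRSYCHCATG-3'

Standard pairs A↔T, G↔C; ambiguity codes pair R↔Y, K↔M, W↔W, S↔S, B↔V, D↔H. Complement (GTACHCYSRCGACGWTCCCGAGACRWAGGCYMHTVATAHB), then reverse for 5'→3'.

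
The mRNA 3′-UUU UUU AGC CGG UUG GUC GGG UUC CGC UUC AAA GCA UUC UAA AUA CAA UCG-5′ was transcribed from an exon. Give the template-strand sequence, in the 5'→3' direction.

Written 5'→3' the mRNA is GCUAACAUAAAUCUUACGAAACUUCGCCUUGGGCUGGUUGGCCGAUUUUUU, so the coding DNA strand is GCTAACATAAATCTTACGAAACTTCGCCTTGGGCTGGTTGGCCGATTTTTT. The template is its reverse complement.

5'-AAAAAATCGGCCAACCAGCCCAAGGCGAAGTTTCGTAAGATTTATGTTAGC-3'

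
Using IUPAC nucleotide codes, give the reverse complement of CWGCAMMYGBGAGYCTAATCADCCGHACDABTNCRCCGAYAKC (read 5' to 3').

5'-GMTRTCGGYGNAVTHGTDCGGHTGATTAGRCTCVCRKKTGCWG-3'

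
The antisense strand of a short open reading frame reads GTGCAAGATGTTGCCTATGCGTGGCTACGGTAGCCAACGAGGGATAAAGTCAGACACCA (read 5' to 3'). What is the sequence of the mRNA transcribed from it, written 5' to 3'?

5'-UGGUGUCUGACUUUAUCCCUCGUUGGCUACCGUAGCCACGCAUAGGCAACAUCUUGCAC-3'

RNA polymerase reads the template 3'→5' and synthesizes mRNA 5'→3' by base-pairing (A→U, T→A, G↔C). The complement of the template is CACGTTCTACAACGGATACGCACCGATGCCATCGGTTGCTCCCTATTTCAGTCTGTGGT; antiparallel, so 5'→3' the coding strand is TGGTGTCTGACTTTATCCCTCGTTGGCTACCGTAGCCACGCATAGGCAACATCTTGCAC. Replace T with U for the mRNA.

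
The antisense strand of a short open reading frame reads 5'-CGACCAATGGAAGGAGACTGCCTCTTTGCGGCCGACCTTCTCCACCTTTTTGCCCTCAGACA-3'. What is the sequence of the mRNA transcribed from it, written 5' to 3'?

RNA polymerase reads the template 3'→5' and synthesizes mRNA 5'→3' by base-pairing (A→U, T→A, G↔C). The complement of the template is GCTGGTTACCTTCCTCTGACGGAGAAACGCCGGCTGGAAGAGGTGGAAAAACGGGAGTCTGT; antiparallel, so 5'→3' the coding strand is TGTCTGAGGGCAAAAAGGTGGAGAAGGTCGGCCGCAAAGAGGCAGTCTCCTTCCATTGGTCG. Replace T with U for the mRNA.

5'-UGUCUGAGGGCAAAAAGGUGGAGAAGGUCGGCCGCAAAGAGGCAGUCUCCUUCCAUUGGUCG-3'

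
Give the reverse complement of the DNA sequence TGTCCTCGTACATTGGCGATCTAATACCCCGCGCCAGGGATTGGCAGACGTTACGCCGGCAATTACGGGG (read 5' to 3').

5'-CCCCGTAATTGCCGGCGTAACGTCTGCCAATCCCTGGCGCGGGGTATTAGATCGCCAATGTACGAGGACA-3'

Reading the sequence 3'→5' and pairing each base (A↔T, G↔C) gives the reverse complement directly.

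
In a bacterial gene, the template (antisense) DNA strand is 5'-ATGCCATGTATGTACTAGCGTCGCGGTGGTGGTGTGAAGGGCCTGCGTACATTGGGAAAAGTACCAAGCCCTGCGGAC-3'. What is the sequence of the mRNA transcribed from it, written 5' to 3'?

5'-GUCCGCAGGGCUUGGUACUUUUCCCAAUGUACGCAGGCCCUUCACACCACCACCGCGACGCUAGUACAUACAUGGCAU-3'

The mRNA has the sequence of the coding strand (reverse complement of the template) with T→U. Reverse complement of ATGCCATGTATGTACTAGCGTCGCGGTGGTGGTGTGAAGGGCCTGCGTACATTGGGAAAAGTACCAAGCCCTGCGGAC is GTCCGCAGGGCTTGGTACTTTTCCCAATGTACGCAGGCCCTTCACACCACCACCGCGACGCTAGTACATACATGGCAT; then T→U.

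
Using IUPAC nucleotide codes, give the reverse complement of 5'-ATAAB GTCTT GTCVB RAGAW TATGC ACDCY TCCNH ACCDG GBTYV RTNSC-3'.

5'-GSNAYBRAVCCHGGTDNGGARGHGTGCATAWTCTYVBGACAAGACVTTAT-3'

Standard pairs A↔T, G↔C; ambiguity codes pair R↔Y, W↔W, S↔S, B↔V, D↔H, N↔N. Complement (TATTVCAGAACAGBVYTCTWATACGTGHGRAGGNDTGGHCCVARBYANSG), then reverse for 5'→3'.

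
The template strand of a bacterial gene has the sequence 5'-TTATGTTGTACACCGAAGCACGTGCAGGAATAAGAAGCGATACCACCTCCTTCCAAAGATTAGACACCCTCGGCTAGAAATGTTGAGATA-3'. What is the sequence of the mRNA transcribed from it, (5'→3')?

RNA polymerase reads the template 3'→5' and synthesizes mRNA 5'→3' by base-pairing (A→U, T→A, G↔C). The complement of the template is AATACAACATGTGGCTTCGTGCACGTCCTTATTCTTCGCTATGGTGGAGGAAGGTTTCTAATCTGTGGGAGCCGATCTTTACAACTCTAT; antiparallel, so 5'→3' the coding strand is TATCTCAACATTTCTAGCCGAGGGTGTCTAATCTTTGGAAGGAGGTGGTATCGCTTCTTATTCCTGCACGTGCTTCGGTGTACAACATAA. Replace T with U for the mRNA.

5′-UAUCUCAACAUUUCUAGCCGAGGGUGUCUAAUCUUUGGAAGGAGGUGGUAUCGCUUCUUAUUCCUGCACGUGCUUCGGUGUACAACAUAA-3′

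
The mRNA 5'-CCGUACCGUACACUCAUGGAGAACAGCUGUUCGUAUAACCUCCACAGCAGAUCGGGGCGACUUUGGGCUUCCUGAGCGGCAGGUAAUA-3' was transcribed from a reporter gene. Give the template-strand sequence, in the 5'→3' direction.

5'-TATTACCTGCCGCTCAGGAAGCCCAAAGTCGCCCCGATCTGCTGTGGAGGTTATACGAACAGCTGTTCTCCATGAGTGTACGGTACGG-3'

Replace U with T to get the coding DNA strand: CCGTACCGTACACTCATGGAGAACAGCTGTTCGTATAACCTCCACAGCAGATCGGGGCGACTTTGGGCTTCCTGAGCGGCAGGTAATA. The template strand is its reverse complement (complement GGCATGGCATGTGAGTACCTCTTGTCGACAAGCATATTGGAGGTGTCGTCTAGCCCCGCTGAAACCCGAAGGACTCGCCGTCCATTAT, then reverse).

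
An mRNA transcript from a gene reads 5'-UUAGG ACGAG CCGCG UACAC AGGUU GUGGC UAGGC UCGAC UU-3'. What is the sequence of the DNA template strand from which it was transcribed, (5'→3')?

5'-AAGTCGAGCCTAGCCACAACCTGTGTACGCGGCTCGTCCTAA-3'

Replace U with T to get the coding DNA strand: TTAGGACGAGCCGCGTACACAGGTTGTGGCTAGGCTCGACTT. The template strand is its reverse complement (complement AATCCTGCTCGGCGCATGTGTCCAACACCGATCCGAGCTGAA, then reverse).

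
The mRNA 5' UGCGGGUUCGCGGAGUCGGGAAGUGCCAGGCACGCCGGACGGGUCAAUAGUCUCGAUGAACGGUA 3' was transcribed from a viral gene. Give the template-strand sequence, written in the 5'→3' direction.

Replace U with T to get the coding DNA strand: TGCGGGTTCGCGGAGTCGGGAAGTGCCAGGCACGCCGGACGGGTCAATAGTCTCGATGAACGGTA. The template strand is its reverse complement (complement ACGCCCAAGCGCCTCAGCCCTTCACGGTCCGTGCGGCCTGCCCAGTTATCAGAGCTACTTGCCAT, then reverse).

5'-TACCGTTCATCGAGACTATTGACCCGTCCGGCGTGCCTGGCACTTCCCGACTCCGCGAACCCGCA-3'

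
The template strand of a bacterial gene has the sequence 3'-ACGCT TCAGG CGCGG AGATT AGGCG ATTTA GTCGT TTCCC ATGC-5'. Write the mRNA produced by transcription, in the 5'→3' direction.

Reading the template 3'→5' as shown, RNA polymerase pairs each base (A→U, T→A, G↔C) to build mRNA 5'→3' directly.

5'-UGCGAAGUCCGCGCCUCUAAUCCGCUAAAUCAGCAAAGGGUACG-3'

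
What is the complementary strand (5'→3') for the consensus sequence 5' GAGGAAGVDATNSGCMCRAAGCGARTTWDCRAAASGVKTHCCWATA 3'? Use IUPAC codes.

5'-TATWGGDAMBCSTTTYGHWAAYTCGCTTYGKGCSNATHBCTTCCTC-3'

Standard pairs A↔T, G↔C; ambiguity codes pair R↔Y, M↔K, W↔W, S↔S, D↔H, V↔B, N↔N. Complement (CTCCTTCBHTANSCGKGYTTCGCTYAAWHGYTTTSCBMADGGWTAT), then reverse for 5'→3'.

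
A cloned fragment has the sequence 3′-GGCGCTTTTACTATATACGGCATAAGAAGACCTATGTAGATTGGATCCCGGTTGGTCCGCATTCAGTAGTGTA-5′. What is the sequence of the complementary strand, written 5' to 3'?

The strand is given 3'→5', so its complement runs 5'→3' in the same left-to-right order: pair each base A↔T, G↔C.

5'-CCGCGAAAATGATATATGCCGTATTCTTCTGGATACATCTAACCTAGGGCCAACCAGGCGTAAGTCATCACAT-3'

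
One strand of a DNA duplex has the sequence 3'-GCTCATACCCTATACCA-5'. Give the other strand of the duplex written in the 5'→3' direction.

The strand is given 3'→5', so its complement runs 5'→3' in the same left-to-right order: pair each base A↔T, G↔C.

5′-CGAGTATGGGATATGGT-3′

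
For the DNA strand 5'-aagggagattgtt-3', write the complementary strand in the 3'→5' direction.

3'-TTCCCTCTAACAA-5'

Base-pairing A↔T, G↔C gives the complement. The complementary strand is antiparallel, so paired with a 5'→3' strand it runs 3'→5'.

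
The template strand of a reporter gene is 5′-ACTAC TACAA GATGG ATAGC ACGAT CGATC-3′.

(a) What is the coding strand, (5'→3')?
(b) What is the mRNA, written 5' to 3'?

(a) 5'-GATCGATCGTGCTATCCATCTTGTAGTAGT-3'
(b) 5'-GAUCGAUCGUGCUAUCCAUCUUGUAGUAGU-3'

(a) The coding strand is the reverse complement of the template: complement TGATGATGTTCTACCTATCGTGCTAGCTAG, then reverse.
(b) mRNA has the coding-strand sequence with T→U.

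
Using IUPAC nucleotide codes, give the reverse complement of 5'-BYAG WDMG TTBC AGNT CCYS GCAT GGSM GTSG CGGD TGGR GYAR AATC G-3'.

5′-CGATTYTRCYCCAHCCGCSACKSCCATGCSRGGANCTGVAACKHWCTRV-3′

Standard pairs A↔T, G↔C; ambiguity codes pair R↔Y, M↔K, W↔W, S↔S, B↔V, D↔H, N↔N. Complement (VRTCWHKCAAVGTCNAGGRSCGTACCSKCASCGCCHACCYCRTYTTAGC), then reverse for 5'→3'.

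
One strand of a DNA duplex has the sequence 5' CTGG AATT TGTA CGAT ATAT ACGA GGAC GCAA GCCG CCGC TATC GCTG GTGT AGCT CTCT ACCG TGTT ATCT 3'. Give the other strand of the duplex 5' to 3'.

Pairing A↔T and G↔C gives GACCTTAAACATGCTATATATGCTCCTGCGTTCGGCGGCGATAGCGACCACATCGAGAGATGGCACAATAGA, running 3'→5'. Reverse for the 5'→3' convention.

5'-AGATAACACGGTAGAGAGCTACACCAGCGATAGCGGCGGCTTGCGTCCTCGTATATATCGTACAAATTCCAG-3'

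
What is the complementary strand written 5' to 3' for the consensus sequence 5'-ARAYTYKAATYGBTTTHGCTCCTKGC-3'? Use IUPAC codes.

5'-GCMAGGAGCDAAAVCRATTMRARTYT-3'

Standard pairs A↔T, G↔C; ambiguity codes pair R↔Y, K↔M, B↔V, H↔D. Complement (TYTRARMTTARCVAAADCGAGGAMCG), then reverse for 5'→3'.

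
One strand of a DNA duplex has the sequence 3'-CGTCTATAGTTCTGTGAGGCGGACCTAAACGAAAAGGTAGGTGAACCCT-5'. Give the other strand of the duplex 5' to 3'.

5′-GCAGATATCAAGACACTCCGCCTGGATTTGCTTTTCCATCCACTTGGGA-3′

The strand is given 3'→5', so its complement runs 5'→3' in the same left-to-right order: pair each base A↔T, G↔C.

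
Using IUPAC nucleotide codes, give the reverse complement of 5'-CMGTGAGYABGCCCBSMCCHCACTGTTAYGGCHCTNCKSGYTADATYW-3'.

5'-WRATHTARCSMGNAGDGCCRTAACAGTGDGGKSVGGGCVTRCTCACKG-3'

Standard pairs A↔T, G↔C; ambiguity codes pair Y↔R, M↔K, W↔W, S↔S, B↔V, D↔H, N↔N. Complement (GKCACTCRTVCGGGVSKGGDGTGACAATRCCGDGANGMSCRATHTARW), then reverse for 5'→3'.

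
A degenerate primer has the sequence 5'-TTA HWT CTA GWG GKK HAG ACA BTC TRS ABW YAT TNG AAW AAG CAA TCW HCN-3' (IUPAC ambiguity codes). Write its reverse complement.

5'-NGDWGATTGCTTWTTCNAATRWVTSYAGAVTGTCTDMMCCWCTAGAWDTAA-3'

Standard pairs A↔T, G↔C; ambiguity codes pair R↔Y, K↔M, W↔W, S↔S, B↔V, H↔D, N↔N. Complement (AATDWAGATCWCCMMDTCTGTVAGAYSTVWRTAANCTTWTTCGTTAGWDGN), then reverse for 5'→3'.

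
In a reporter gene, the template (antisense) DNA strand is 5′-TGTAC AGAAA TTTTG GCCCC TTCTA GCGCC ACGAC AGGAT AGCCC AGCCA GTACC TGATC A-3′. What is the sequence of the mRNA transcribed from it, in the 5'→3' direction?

5'-UGAUCAGGUACUGGCUGGGCUAUCCUGUCGUGGCGCUAGAAGGGGCCAAAAUUUCUGUACA-3'

The mRNA has the sequence of the coding strand (reverse complement of the template) with T→U. Reverse complement of TGTACAGAAATTTTGGCCCCTTCTAGCGCCACGACAGGATAGCCCAGCCAGTACCTGATCA is TGATCAGGTACTGGCTGGGCTATCCTGTCGTGGCGCTAGAAGGGGCCAAAATTTCTGTACA; then T→U.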